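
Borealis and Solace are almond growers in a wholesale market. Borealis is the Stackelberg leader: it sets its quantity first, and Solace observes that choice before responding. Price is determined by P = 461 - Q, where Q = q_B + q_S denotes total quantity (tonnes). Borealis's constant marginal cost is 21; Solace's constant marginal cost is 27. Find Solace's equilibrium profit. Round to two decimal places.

Solve by backward induction. Given q_B, the follower Solace maximises π_S = (461 - q_B - q_S)q_S - 27q_S.
Setting the follower's marginal profit to zero, 434 - q_B - 2q_S = 0, i.e. q_S = (434 - q_B)/2.
Borealis substitutes q_S(q_B) into its own profit: π_B = q_B(461 - q_B - (434 - q_B)/2) - 21q_B = (244 - (1/2)q_B)q_B - 21q_B.
Maximising: ∂π_B/∂q_B = 223 - q_B = 0, giving q_B = 223.
Then q_S = (434 - 223)/2 = 211/2.
Price P = 461 - 657/2 = 265/2.
Solace's profit: (265/2 - 27)·(211/2) = 11130.2500.

11130.25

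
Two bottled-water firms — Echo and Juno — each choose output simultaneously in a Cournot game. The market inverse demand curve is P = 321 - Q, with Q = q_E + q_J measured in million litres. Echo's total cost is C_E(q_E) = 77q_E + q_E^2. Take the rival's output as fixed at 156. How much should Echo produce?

With the rival's output fixed at 156, Echo's profit is π_E = (321 - 156 - q_E)q_E - (77q_E + q_E²) = (165 - q_E)q_E - (77q_E + q_E²).
∂π_E/∂q_E = 88 - 4q_E = 0, so q_E = 22.

22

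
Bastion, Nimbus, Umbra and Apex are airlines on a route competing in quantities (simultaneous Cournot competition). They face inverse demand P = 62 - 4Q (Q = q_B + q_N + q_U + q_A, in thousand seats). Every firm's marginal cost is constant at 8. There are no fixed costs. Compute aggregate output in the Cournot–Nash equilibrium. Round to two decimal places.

A representative firm's profit is π_i = q_i(62 - 4Q) - 8q_i.
First-order condition (treating rivals' output as given): 54 - 8q_i - 4·Σ_{j≠i} q_j = 0.
By symmetry each firm produces the same amount; substituting Σ_{j≠i} q_j = 3q_i yields q_i = 54/20 = 27/10.
Total output Q = 27/10 + 27/10 + 27/10 + 27/10 = 54/5.

10.80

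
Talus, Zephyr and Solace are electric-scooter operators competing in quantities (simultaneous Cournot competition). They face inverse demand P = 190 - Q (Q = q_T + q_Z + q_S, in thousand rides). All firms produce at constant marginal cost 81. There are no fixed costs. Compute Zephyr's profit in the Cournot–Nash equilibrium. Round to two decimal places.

742.56

Each firm earns π_i = (190 - Q)q_i - 81q_i.
Setting ∂π_i/∂q_i = 0 with rivals' quantities fixed: 109 - 2q_i - Σ_{j≠i} q_j = 0.
By symmetry each firm produces the same amount; substituting Σ_{j≠i} q_j = 2q_i yields q_i = 109/4.
Price P = 190 - 327/4 = 433/4.
Zephyr's profit: (433/4 - 81)·(109/4) = 742.5625.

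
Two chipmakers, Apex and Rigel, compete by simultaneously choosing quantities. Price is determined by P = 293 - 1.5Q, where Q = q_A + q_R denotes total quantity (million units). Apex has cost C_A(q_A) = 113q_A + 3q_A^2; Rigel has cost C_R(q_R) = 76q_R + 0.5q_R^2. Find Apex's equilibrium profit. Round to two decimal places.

Apex's profit: π_A = (293 - 1.5Q)q_A - (113q_A + 3q_A²). Setting ∂π_A/∂q_A = 0: 180 - 9q_A - (3/2)(q_R) = 0.
Rigel's profit: π_R = (293 - 1.5Q)q_R - (76q_R + (1/2)q_R²). Setting ∂π_R/∂q_R = 0: 217 - 4q_R - (3/2)(q_A) = 0.
Best responses: q_A = (180 - (3/2)q_R)/9, q_R = (217 - (3/2)q_A)/4.
Solving the pair: q_A = 526/45, q_R = 748/15.
Price P = 293 - (3/2)·(554/9) = 602/3.
Apex's profit: (602/3)·(526/45) - 113·(526/45) - 3(526/45)² = 614.8356.

614.84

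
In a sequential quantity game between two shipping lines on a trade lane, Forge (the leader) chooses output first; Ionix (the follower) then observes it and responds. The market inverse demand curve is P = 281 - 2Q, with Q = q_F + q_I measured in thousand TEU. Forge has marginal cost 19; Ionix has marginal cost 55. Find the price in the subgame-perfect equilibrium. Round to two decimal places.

93.50

Solve by backward induction. Given q_F, the follower Ionix maximises π_I = (281 - 2q_F - 2q_I)q_I - 55q_I.
∂π_I/∂q_I = 226 - 2q_F - 4q_I = 0 gives the reaction function q_I = (226 - 2q_F)/4.
The leader anticipates this reaction. Substituting into P = 281 - 2Q gives P = 168 - q_F, so π_F = (168 - q_F)q_F - 19q_F.
Leader FOC: 149 - 2q_F = 0, so q_F = 149/2.
Then q_I = (226 - 2·(149/2))/4 = 77/4.
Total output Q = 375/4, so price P = 281 - 2·(375/4) = 187/2.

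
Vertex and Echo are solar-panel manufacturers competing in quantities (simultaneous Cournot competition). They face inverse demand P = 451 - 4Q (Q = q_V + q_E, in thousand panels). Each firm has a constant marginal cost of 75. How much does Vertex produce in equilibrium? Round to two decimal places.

Each firm earns π_i = (451 - 4Q)q_i - 75q_i.
Setting ∂π_i/∂q_i = 0 with rivals' quantities fixed: 376 - 8q_i - 4q_j = 0.
With identical firms every q_j equals q_i, so q_j = q_i and 376 = 12q_i, giving q_i = 94/3.

31.33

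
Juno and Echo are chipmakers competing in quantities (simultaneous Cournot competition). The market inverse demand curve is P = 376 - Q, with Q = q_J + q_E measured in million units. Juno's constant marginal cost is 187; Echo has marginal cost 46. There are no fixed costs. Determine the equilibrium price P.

203

Juno's profit: π_J = (376 - Q)q_J - (187q_J). Setting ∂π_J/∂q_J = 0: 189 - 2q_J - (q_E) = 0.
Echo's first-order condition: 330 - 2q_E - (q_J) = 0.
Rearranging gives the reaction functions q_J = (189 - q_E)/2 and q_E = (330 - q_J)/2.
Solving the pair: q_J = 16, q_E = 157.
Total output Q = 173, so price P = 376 - 173 = 203.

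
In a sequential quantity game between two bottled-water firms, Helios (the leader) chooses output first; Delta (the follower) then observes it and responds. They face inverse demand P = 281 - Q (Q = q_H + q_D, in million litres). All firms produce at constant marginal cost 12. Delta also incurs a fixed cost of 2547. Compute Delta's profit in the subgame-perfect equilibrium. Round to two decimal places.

1975.56

The follower Delta best-responds to any q_H: π_D = (281 - Q)q_D - 12q_D.
∂π_D/∂q_D = 269 - q_H - 2q_D = 0 gives the reaction function q_D = (269 - q_H)/2.
The leader anticipates this reaction. Substituting into P = 281 - Q gives P = 293/2 - (1/2)q_H, so π_H = (293/2 - (1/2)q_H)q_H - 12q_H.
Leader FOC: 269/2 - q_H = 0, so q_H = 269/2.
Then q_D = (269 - 269/2)/2 = 269/4.
Price P = 281 - 807/4 = 317/4.
Delta's profit: (317/4 - 12)·(269/4) - 2547 = 1975.5625.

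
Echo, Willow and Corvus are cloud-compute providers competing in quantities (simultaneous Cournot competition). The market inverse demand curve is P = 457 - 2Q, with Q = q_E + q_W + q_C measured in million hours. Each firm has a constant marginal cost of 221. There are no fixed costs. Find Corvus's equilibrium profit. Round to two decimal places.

1740.50

Each firm earns π_i = (457 - 2Q)q_i - 221q_i.
First-order condition (treating rivals' output as given): 236 - 4q_i - 2·Σ_{j≠i} q_j = 0.
With identical firms every q_j equals q_i, so Σ_{j≠i} q_j = 2q_i and 236 = 8q_i, giving q_i = 59/2.
Price P = 457 - 2·(177/2) = 280.
Corvus's profit: (280 - 221)·(59/2) = 1740.5000.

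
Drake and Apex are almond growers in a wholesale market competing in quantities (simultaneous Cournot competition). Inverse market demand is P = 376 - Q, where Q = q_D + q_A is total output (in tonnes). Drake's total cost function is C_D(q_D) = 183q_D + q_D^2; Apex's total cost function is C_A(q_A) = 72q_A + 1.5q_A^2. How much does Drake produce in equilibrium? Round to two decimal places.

Drake's profit: π_D = (376 - Q)q_D - (183q_D + q_D²). Setting ∂π_D/∂q_D = 0: 193 - 4q_D - (q_A) = 0.
Apex's first-order condition: 304 - 5q_A - (q_D) = 0.
Best responses: q_D = (193 - q_A)/4, q_A = (304 - q_D)/5.
Substituting one into the other gives q_D = 661/19 and q_A = 1023/19.

34.79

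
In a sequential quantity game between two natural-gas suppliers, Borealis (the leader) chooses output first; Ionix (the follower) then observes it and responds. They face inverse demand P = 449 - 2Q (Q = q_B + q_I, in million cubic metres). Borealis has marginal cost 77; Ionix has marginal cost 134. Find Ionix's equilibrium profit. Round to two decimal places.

Solve by backward induction. Given q_B, the follower Ionix maximises π_I = (449 - 2q_B - 2q_I)q_I - 134q_I.
Follower FOC: 315 - 2q_B - 4q_I = 0, so q_I(q_B) = (315 - 2q_B)/4.
Borealis substitutes q_I(q_B) into its own profit: π_B = q_B(449 - 2q_B - (315 - 2q_B)/2) - 77q_B = (583/2 - q_B)q_B - 77q_B.
The leader's first-order condition 429/2 - 2q_B = 0 yields q_B = 429/4.
Then q_I = (315 - 2·(429/4))/4 = 201/8.
Price P = 449 - 2·(1059/8) = 737/4.
Ionix's profit: (737/4 - 134)·(201/8) = 1262.5313.

1262.53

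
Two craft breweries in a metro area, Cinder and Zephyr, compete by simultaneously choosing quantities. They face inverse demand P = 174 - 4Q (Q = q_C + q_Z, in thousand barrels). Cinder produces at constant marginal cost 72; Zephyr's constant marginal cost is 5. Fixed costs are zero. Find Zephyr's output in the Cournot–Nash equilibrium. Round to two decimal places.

Cinder's profit: π_C = (174 - 4Q)q_C - (72q_C). Setting ∂π_C/∂q_C = 0: 102 - 8q_C - 4(q_Z) = 0.
Zephyr's profit: π_Z = (174 - 4Q)q_Z - (5q_Z). Setting ∂π_Z/∂q_Z = 0: 169 - 8q_Z - 4(q_C) = 0.
So q_C = (102 - 4q_Z)/8 and q_Z = (169 - 4q_C)/8.
Substituting one into the other gives q_C = 35/12 and q_Z = 59/3.

19.67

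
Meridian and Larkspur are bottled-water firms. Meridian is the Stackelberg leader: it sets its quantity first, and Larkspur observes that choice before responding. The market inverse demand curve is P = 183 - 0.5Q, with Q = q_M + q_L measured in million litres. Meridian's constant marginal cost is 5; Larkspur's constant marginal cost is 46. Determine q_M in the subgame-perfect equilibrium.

219

Solve by backward induction. Given q_M, the follower Larkspur maximises π_L = (183 - (1/2)q_M - (1/2)q_L)q_L - 46q_L.
Setting the follower's marginal profit to zero, 137 - (1/2)q_M - q_L = 0, i.e. q_L = (137 - (1/2)q_M).
Meridian substitutes q_L(q_M) into its own profit: π_M = q_M(183 - (1/2)q_M - (137 - (1/2)q_M)/2) - 5q_M = (229/2 - (1/4)q_M)q_M - 5q_M.
Leader FOC: 219/2 - (1/2)q_M = 0, so q_M = 219.
Then q_L = (137 - (1/2)·219) = 55/2.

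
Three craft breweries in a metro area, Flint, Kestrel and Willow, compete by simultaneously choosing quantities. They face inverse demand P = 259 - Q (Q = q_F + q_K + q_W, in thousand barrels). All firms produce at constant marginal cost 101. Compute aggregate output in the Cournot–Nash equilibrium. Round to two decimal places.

118.50

Each firm earns π_i = (259 - Q)q_i - 101q_i.
First-order condition (treating rivals' output as given): 158 - 2q_i - Σ_{j≠i} q_j = 0.
By symmetry each firm produces the same amount; substituting Σ_{j≠i} q_j = 2q_i yields q_i = 158/4 = 79/2.
Total output Q = 79/2 + 79/2 + 79/2 = 237/2.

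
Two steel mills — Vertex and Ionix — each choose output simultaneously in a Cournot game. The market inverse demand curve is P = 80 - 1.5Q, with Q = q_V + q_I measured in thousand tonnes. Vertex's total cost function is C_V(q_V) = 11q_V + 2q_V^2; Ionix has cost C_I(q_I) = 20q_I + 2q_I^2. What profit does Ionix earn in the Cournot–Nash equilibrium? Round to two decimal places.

160.42

Vertex's profit: π_V = (80 - 1.5Q)q_V - (11q_V + 2q_V²). Setting ∂π_V/∂q_V = 0: 69 - 7q_V - (3/2)(q_I) = 0.
Ionix's profit: π_I = (80 - 1.5Q)q_I - (20q_I + 2q_I²). Setting ∂π_I/∂q_I = 0: 60 - 7q_I - (3/2)(q_V) = 0.
Rearranging gives the reaction functions q_V = (69 - (3/2)q_I)/7 and q_I = (60 - (3/2)q_V)/7.
Substituting one into the other gives q_V = 1572/187 and q_I = 1266/187.
Price P = 80 - (3/2)·(258/17) = 973/17.
Ionix's profit: (973/17)·(1266/187) - 20·(1266/187) - 2(1266/187)² = 160.4177.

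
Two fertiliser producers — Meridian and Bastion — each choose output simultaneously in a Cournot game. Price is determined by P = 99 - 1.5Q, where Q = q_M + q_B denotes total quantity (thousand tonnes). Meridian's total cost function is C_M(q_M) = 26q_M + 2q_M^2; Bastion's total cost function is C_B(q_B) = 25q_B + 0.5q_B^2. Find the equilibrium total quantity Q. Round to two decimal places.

22.89

Meridian's profit: π_M = (99 - 1.5Q)q_M - (26q_M + 2q_M²). Setting ∂π_M/∂q_M = 0: 73 - 7q_M - (3/2)(q_B) = 0.
Bastion's first-order condition: 74 - 4q_B - (3/2)(q_M) = 0.
So q_M = (73 - (3/2)q_B)/7 and q_B = (74 - (3/2)q_M)/4.
Solving the pair: q_M = 724/103, q_B = 1634/103.
Total output Q = 724/103 + 1634/103 = 22.8932.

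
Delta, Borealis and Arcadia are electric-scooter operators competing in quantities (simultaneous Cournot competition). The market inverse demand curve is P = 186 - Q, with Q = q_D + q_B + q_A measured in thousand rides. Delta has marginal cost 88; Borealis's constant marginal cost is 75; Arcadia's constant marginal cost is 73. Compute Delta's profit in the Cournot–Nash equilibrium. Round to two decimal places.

Delta's profit: π_D = (186 - Q)q_D - (88q_D). Setting ∂π_D/∂q_D = 0: 98 - 2q_D - (q_B + q_A) = 0.
Borealis's profit: π_B = (186 - Q)q_B - (75q_B). Setting ∂π_B/∂q_B = 0: 111 - 2q_B - (q_D + q_A) = 0.
Arcadia's first-order condition: 113 - 2q_A - (q_D + q_B) = 0.
Summing all 3 equations gives 322 − 4Q = 0, hence Q = 161/2.
Back-substituting: q_D = (98 − 161/2) = 35/2, q_B = (111 − 161/2) = 61/2, q_A = (113 − 161/2) = 65/2.
Price P = 186 - 161/2 = 211/2.
Delta's profit: (211/2 - 88)·(35/2) = 1225/4.

306.25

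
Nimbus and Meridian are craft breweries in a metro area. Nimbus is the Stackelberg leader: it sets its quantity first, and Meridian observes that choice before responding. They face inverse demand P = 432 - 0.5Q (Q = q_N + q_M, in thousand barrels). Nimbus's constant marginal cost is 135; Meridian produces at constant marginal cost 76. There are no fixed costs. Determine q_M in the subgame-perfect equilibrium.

Solve by backward induction. Given q_N, the follower Meridian maximises π_M = (432 - (1/2)q_N - (1/2)q_M)q_M - 76q_M.
∂π_M/∂q_M = 356 - (1/2)q_N - q_M = 0 gives the reaction function q_M = (356 - (1/2)q_N).
Nimbus substitutes q_M(q_N) into its own profit: π_N = q_N(432 - (1/2)q_N - (356 - (1/2)q_N)/2) - 135q_N = (254 - (1/4)q_N)q_N - 135q_N.
Leader FOC: 119 - (1/2)q_N = 0, so q_N = 238.
Then q_M = (356 - (1/2)·238) = 237.

237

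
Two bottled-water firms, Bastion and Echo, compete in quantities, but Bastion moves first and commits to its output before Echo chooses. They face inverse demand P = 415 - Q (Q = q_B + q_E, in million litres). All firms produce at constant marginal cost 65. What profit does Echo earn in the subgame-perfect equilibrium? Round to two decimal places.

7656.25

The follower Echo best-responds to any q_B: π_E = (415 - Q)q_E - 65q_E.
Follower FOC: 350 - q_B - 2q_E = 0, so q_E(q_B) = (350 - q_B)/2.
Bastion substitutes q_E(q_B) into its own profit: π_B = q_B(415 - q_B - (350 - q_B)/2) - 65q_B = (240 - (1/2)q_B)q_B - 65q_B.
Leader FOC: 175 - q_B = 0, so q_B = 175.
Then q_E = (350 - 175)/2 = 175/2.
Price P = 415 - 525/2 = 305/2.
Echo's profit: (305/2 - 65)·(175/2) = 7656.2500.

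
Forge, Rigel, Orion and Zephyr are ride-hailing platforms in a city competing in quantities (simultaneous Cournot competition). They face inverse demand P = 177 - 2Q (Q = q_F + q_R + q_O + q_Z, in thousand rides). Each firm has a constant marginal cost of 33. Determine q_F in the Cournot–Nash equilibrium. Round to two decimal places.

Each firm earns π_i = (177 - 2Q)q_i - 33q_i.
Setting ∂π_i/∂q_i = 0 with rivals' quantities fixed: 144 - 4q_i - 2·Σ_{j≠i} q_j = 0.
By symmetry each firm produces the same amount; substituting Σ_{j≠i} q_j = 3q_i yields q_i = 144/10 = 72/5.

14.40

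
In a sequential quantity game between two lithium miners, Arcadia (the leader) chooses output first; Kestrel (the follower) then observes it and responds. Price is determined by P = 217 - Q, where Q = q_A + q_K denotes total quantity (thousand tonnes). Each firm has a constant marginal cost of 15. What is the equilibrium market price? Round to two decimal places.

65.50

The follower Kestrel best-responds to any q_A: π_K = (217 - Q)q_K - 15q_K.
Setting the follower's marginal profit to zero, 202 - q_A - 2q_K = 0, i.e. q_K = (202 - q_A)/2.
Arcadia substitutes q_K(q_A) into its own profit: π_A = q_A(217 - q_A - (202 - q_A)/2) - 15q_A = (116 - (1/2)q_A)q_A - 15q_A.
The leader's first-order condition 101 - q_A = 0 yields q_A = 101.
Then q_K = (202 - 101)/2 = 101/2.
Total output Q = 303/2, so price P = 217 - 303/2 = 131/2.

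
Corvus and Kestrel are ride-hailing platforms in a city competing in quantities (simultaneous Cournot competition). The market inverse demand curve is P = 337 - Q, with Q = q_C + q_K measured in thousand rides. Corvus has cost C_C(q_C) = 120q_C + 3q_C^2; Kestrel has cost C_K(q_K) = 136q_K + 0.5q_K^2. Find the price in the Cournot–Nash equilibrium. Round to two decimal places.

Corvus's profit: π_C = (337 - Q)q_C - (120q_C + 3q_C²). Setting ∂π_C/∂q_C = 0: 217 - 8q_C - (q_K) = 0.
Kestrel's first-order condition: 201 - 3q_K - (q_C) = 0.
Rearranging gives the reaction functions q_C = (217 - q_K)/8 and q_K = (201 - q_C)/3.
Substituting one into the other gives q_C = 450/23 and q_K = 1391/23.
Total output Q = 1841/23, so price P = 337 - 1841/23 = 256.9565.

256.96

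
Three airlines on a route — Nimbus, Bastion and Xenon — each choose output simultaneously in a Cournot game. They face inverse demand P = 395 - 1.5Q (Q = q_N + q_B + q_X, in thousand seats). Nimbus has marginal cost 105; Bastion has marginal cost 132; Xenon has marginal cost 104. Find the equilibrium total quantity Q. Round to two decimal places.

Nimbus's profit: π_N = (395 - 1.5Q)q_N - (105q_N). Setting ∂π_N/∂q_N = 0: 290 - 3q_N - (3/2)(q_B + q_X) = 0.
Bastion's first-order condition: 263 - 3q_B - (3/2)(q_N + q_X) = 0.
Xenon's first-order condition: 291 - 3q_X - (3/2)(q_N + q_B) = 0.
Summing all 3 equations gives 844 − 6Q = 0, hence Q = 422/3.
Back-substituting: q_N = (290 − 211)/(3/2) = 158/3, q_B = (263 − 211)/(3/2) = 104/3, q_X = (291 − 211)/(3/2) = 160/3.
Total output Q = 158/3 + 104/3 + 160/3 = 422/3.

140.67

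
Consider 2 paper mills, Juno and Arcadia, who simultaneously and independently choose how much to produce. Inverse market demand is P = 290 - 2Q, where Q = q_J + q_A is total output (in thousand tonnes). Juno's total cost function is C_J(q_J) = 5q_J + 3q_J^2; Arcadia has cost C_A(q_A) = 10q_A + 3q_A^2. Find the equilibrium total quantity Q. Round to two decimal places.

Juno's profit: π_J = (290 - 2Q)q_J - (5q_J + 3q_J²). Setting ∂π_J/∂q_J = 0: 285 - 10q_J - 2(q_A) = 0.
Arcadia's profit: π_A = (290 - 2Q)q_A - (10q_A + 3q_A²). Setting ∂π_A/∂q_A = 0: 280 - 10q_A - 2(q_J) = 0.
Rearranging gives the reaction functions q_J = (285 - 2q_A)/10 and q_A = (280 - 2q_J)/10.
Solving the pair: q_J = 1145/48, q_A = 1115/48.
Total output Q = 1145/48 + 1115/48 = 565/12.

47.08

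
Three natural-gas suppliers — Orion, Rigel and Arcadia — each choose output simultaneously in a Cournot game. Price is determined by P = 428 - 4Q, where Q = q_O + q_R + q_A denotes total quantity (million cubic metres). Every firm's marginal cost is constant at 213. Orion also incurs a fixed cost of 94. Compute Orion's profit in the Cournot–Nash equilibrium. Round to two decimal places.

Each firm earns π_i = (428 - 4Q)q_i - 213q_i.
Setting ∂π_i/∂q_i = 0 with rivals' quantities fixed: 215 - 8q_i - 4·Σ_{j≠i} q_j = 0.
With identical firms every q_j equals q_i, so Σ_{j≠i} q_j = 2q_i and 215 = 16q_i, giving q_i = 215/16.
Price P = 428 - 4·(645/16) = 1067/4.
Orion's profit: (1067/4 - 213)·(215/16) - 94 = 628.2656.

628.27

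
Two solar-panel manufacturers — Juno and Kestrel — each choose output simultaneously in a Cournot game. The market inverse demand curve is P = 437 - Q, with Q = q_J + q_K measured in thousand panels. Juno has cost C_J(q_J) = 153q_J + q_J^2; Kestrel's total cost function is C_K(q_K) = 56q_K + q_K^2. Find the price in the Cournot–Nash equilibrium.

304

Juno's profit: π_J = (437 - Q)q_J - (153q_J + q_J²). Setting ∂π_J/∂q_J = 0: 284 - 4q_J - (q_K) = 0.
Kestrel's profit: π_K = (437 - Q)q_K - (56q_K + q_K²). Setting ∂π_K/∂q_K = 0: 381 - 4q_K - (q_J) = 0.
Best responses: q_J = (284 - q_K)/4, q_K = (381 - q_J)/4.
Solving the pair: q_J = 151/3, q_K = 248/3.
Total output Q = 133, so price P = 437 - 133 = 304.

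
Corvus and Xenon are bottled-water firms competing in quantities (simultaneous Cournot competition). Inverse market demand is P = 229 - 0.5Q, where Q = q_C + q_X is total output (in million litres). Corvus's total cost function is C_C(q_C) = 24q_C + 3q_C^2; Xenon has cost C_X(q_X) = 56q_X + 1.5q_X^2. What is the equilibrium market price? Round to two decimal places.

Corvus's profit: π_C = (229 - 0.5Q)q_C - (24q_C + 3q_C²). Setting ∂π_C/∂q_C = 0: 205 - 7q_C - (1/2)(q_X) = 0.
Xenon's first-order condition: 173 - 4q_X - (1/2)(q_C) = 0.
Rearranging gives the reaction functions q_C = (205 - (1/2)q_X)/7 and q_X = (173 - (1/2)q_C)/4.
Substituting one into the other gives q_C = 978/37 and q_X = 1478/37.
Total output Q = 66.3784, so price P = 229 - (1/2)·66.3784 = 195.8108.

195.81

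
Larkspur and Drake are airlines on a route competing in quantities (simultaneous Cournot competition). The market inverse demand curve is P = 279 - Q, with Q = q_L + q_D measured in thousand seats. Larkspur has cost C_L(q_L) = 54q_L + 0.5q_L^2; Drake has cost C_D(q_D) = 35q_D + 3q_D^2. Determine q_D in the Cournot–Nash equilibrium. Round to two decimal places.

Larkspur's profit: π_L = (279 - Q)q_L - (54q_L + (1/2)q_L²). Setting ∂π_L/∂q_L = 0: 225 - 3q_L - (q_D) = 0.
Drake's profit: π_D = (279 - Q)q_D - (35q_D + 3q_D²). Setting ∂π_D/∂q_D = 0: 244 - 8q_D - (q_L) = 0.
So q_L = (225 - q_D)/3 and q_D = (244 - q_L)/8.
Substituting one into the other gives q_L = 1556/23 and q_D = 507/23.

22.04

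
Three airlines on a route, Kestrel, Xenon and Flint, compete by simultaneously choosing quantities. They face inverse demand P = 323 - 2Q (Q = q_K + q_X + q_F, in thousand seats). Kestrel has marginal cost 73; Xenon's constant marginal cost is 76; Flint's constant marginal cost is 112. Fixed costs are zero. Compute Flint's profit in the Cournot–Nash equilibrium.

578

Kestrel's profit: π_K = (323 - 2Q)q_K - (73q_K). Setting ∂π_K/∂q_K = 0: 250 - 4q_K - 2(q_X + q_F) = 0.
Xenon's first-order condition: 247 - 4q_X - 2(q_K + q_F) = 0.
Flint's profit: π_F = (323 - 2Q)q_F - (112q_F). Setting ∂π_F/∂q_F = 0: 211 - 4q_F - 2(q_K + q_X) = 0.
Adding the 3 conditions: 708 − 4Q − 4Q = 0, i.e. Q = 177/2.
Back-substituting: q_K = (250 − 177)/2 = 73/2, q_X = (247 − 177)/2 = 35, q_F = (211 − 177)/2 = 17.
Price P = 323 - 2·(177/2) = 146.
Flint's profit: (146 - 112)·17 = 578.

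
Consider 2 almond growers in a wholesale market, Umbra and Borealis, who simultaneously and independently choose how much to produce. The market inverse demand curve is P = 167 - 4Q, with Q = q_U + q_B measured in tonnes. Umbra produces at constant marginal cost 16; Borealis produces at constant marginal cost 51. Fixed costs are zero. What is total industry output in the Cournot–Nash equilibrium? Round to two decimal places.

22.25

Umbra's profit: π_U = (167 - 4Q)q_U - (16q_U). Setting ∂π_U/∂q_U = 0: 151 - 8q_U - 4(q_B) = 0.
Borealis's profit: π_B = (167 - 4Q)q_B - (51q_B). Setting ∂π_B/∂q_B = 0: 116 - 8q_B - 4(q_U) = 0.
Best responses: q_U = (151 - 4q_B)/8, q_B = (116 - 4q_U)/8.
Substituting one into the other gives q_U = 31/2 and q_B = 27/4.
Total output Q = 31/2 + 27/4 = 89/4.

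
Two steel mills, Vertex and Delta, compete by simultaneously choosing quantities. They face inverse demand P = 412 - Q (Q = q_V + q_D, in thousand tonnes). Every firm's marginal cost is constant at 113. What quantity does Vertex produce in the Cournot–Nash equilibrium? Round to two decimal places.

99.67

A representative firm's profit is π_i = q_i(412 - Q) - 113q_i.
First-order condition (treating rivals' output as given): 299 - 2q_i - q_j = 0.
With identical firms every q_j equals q_i, so q_j = q_i and 299 = 3q_i, giving q_i = 299/3.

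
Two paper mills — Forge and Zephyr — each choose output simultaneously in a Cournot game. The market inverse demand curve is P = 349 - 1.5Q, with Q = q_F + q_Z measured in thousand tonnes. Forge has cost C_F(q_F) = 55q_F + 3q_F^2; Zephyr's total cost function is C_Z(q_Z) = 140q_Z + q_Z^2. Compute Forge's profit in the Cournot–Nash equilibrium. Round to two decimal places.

Forge's profit: π_F = (349 - 1.5Q)q_F - (55q_F + 3q_F²). Setting ∂π_F/∂q_F = 0: 294 - 9q_F - (3/2)(q_Z) = 0.
Zephyr's profit: π_Z = (349 - 1.5Q)q_Z - (140q_Z + q_Z²). Setting ∂π_Z/∂q_Z = 0: 209 - 5q_Z - (3/2)(q_F) = 0.
Best responses: q_F = (294 - (3/2)q_Z)/9, q_Z = (209 - (3/2)q_F)/5.
Solving the pair: q_F = 514/19, q_Z = 640/19.
Price P = 349 - (3/2)·(1154/19) = 257.8947.
Forge's profit: 257.8947·(514/19) - 55·(514/19) - 3(514/19)² = 3293.3019.

3293.30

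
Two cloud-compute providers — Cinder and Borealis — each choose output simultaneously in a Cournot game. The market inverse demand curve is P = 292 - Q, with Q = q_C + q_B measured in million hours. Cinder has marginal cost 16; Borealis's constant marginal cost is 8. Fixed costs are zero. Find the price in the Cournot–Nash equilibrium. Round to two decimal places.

105.33

Cinder's profit: π_C = (292 - Q)q_C - (16q_C). Setting ∂π_C/∂q_C = 0: 276 - 2q_C - (q_B) = 0.
Borealis's first-order condition: 284 - 2q_B - (q_C) = 0.
So q_C = (276 - q_B)/2 and q_B = (284 - q_C)/2.
Solving the pair: q_C = 268/3, q_B = 292/3.
Total output Q = 560/3, so price P = 292 - 560/3 = 316/3.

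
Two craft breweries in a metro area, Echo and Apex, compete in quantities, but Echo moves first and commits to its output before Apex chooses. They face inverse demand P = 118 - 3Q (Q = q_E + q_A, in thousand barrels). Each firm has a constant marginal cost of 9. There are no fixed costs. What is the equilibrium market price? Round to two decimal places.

Solve by backward induction. Given q_E, the follower Apex maximises π_A = (118 - 3q_E - 3q_A)q_A - 9q_A.
Setting the follower's marginal profit to zero, 109 - 3q_E - 6q_A = 0, i.e. q_A = (109 - 3q_E)/6.
The leader anticipates this reaction. Substituting into P = 118 - 3Q gives P = 127/2 - (3/2)q_E, so π_E = (127/2 - (3/2)q_E)q_E - 9q_E.
Leader FOC: 109/2 - 3q_E = 0, so q_E = 109/6.
Then q_A = (109 - 3·(109/6))/6 = 109/12.
Total output Q = 109/4, so price P = 118 - 3·(109/4) = 145/4.

36.25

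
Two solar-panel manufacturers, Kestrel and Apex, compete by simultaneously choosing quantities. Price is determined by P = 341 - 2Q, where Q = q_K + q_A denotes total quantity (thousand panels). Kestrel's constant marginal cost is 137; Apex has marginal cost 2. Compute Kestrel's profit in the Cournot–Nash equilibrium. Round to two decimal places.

Kestrel's profit: π_K = (341 - 2Q)q_K - (137q_K). Setting ∂π_K/∂q_K = 0: 204 - 4q_K - 2(q_A) = 0.
Apex's profit: π_A = (341 - 2Q)q_A - (2q_A). Setting ∂π_A/∂q_A = 0: 339 - 4q_A - 2(q_K) = 0.
So q_K = (204 - 2q_A)/4 and q_A = (339 - 2q_K)/4.
Solving the pair: q_K = 23/2, q_A = 79.
Price P = 341 - 2·(181/2) = 160.
Kestrel's profit: (160 - 137)·(23/2) = 529/2.

264.50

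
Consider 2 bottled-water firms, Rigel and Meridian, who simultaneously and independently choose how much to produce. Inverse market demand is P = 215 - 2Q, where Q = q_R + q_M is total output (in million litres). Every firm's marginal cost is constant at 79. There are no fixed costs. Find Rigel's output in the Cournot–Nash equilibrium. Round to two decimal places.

22.67

Each firm earns π_i = (215 - 2Q)q_i - 79q_i.
Setting ∂π_i/∂q_i = 0 with rivals' quantities fixed: 136 - 4q_i - 2q_j = 0.
By symmetry each firm produces the same amount; substituting q_j = q_i yields q_i = 136/6 = 68/3.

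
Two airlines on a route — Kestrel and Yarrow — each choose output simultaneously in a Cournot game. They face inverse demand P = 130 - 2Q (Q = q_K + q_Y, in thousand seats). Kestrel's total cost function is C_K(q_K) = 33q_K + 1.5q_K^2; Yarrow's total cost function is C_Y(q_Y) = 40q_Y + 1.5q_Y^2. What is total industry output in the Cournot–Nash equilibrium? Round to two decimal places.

20.78

Kestrel's profit: π_K = (130 - 2Q)q_K - (33q_K + (3/2)q_K²). Setting ∂π_K/∂q_K = 0: 97 - 7q_K - 2(q_Y) = 0.
Yarrow's first-order condition: 90 - 7q_Y - 2(q_K) = 0.
Best responses: q_K = (97 - 2q_Y)/7, q_Y = (90 - 2q_K)/7.
Solving the pair: q_K = 499/45, q_Y = 436/45.
Total output Q = 499/45 + 436/45 = 187/9.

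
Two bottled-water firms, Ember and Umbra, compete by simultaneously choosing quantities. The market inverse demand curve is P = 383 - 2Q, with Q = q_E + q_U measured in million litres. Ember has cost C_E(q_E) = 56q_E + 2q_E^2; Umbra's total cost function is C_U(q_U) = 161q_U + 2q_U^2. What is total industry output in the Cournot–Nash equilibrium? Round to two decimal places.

54.90

Ember's profit: π_E = (383 - 2Q)q_E - (56q_E + 2q_E²). Setting ∂π_E/∂q_E = 0: 327 - 8q_E - 2(q_U) = 0.
Umbra's first-order condition: 222 - 8q_U - 2(q_E) = 0.
Best responses: q_E = (327 - 2q_U)/8, q_U = (222 - 2q_E)/8.
Substituting one into the other gives q_E = 181/5 and q_U = 187/10.
Total output Q = 181/5 + 187/10 = 549/10.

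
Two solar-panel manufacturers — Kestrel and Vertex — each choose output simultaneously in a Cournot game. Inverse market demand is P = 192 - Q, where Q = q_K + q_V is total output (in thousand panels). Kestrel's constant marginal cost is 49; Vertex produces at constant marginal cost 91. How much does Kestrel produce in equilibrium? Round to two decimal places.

Kestrel's profit: π_K = (192 - Q)q_K - (49q_K). Setting ∂π_K/∂q_K = 0: 143 - 2q_K - (q_V) = 0.
Vertex's first-order condition: 101 - 2q_V - (q_K) = 0.
Rearranging gives the reaction functions q_K = (143 - q_V)/2 and q_V = (101 - q_K)/2.
Substituting one into the other gives q_K = 185/3 and q_V = 59/3.

61.67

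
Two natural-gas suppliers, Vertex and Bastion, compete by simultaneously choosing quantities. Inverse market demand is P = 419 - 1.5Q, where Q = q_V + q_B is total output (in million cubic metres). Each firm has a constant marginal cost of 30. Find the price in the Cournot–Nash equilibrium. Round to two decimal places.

A representative firm's profit is π_i = q_i(419 - 1.5Q) - 30q_i.
Setting ∂π_i/∂q_i = 0 with rivals' quantities fixed: 389 - 3q_i - (3/2)q_j = 0.
With identical firms every q_j equals q_i, so q_j = q_i and 389 = (9/2)q_i, giving q_i = 778/9.
Total output Q = 1556/9, so price P = 419 - (3/2)·(1556/9) = 479/3.

159.67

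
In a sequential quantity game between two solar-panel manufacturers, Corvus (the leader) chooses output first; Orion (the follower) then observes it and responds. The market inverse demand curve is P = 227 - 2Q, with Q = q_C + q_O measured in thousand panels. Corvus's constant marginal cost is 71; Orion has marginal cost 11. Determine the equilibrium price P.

The follower Orion best-responds to any q_C: π_O = (227 - 2Q)q_O - 11q_O.
Follower FOC: 216 - 2q_C - 4q_O = 0, so q_O(q_C) = (216 - 2q_C)/4.
Corvus substitutes q_O(q_C) into its own profit: π_C = q_C(227 - 2q_C - (216 - 2q_C)/2) - 71q_C = (119 - q_C)q_C - 71q_C.
Leader FOC: 48 - 2q_C = 0, so q_C = 24.
Then q_O = (216 - 2·24)/4 = 42.
Total output Q = 66, so price P = 227 - 2·66 = 95.

95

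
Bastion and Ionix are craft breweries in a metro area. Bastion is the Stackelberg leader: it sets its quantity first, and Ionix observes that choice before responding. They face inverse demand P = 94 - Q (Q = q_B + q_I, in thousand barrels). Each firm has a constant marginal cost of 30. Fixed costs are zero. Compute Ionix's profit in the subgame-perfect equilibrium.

256

Solve by backward induction. Given q_B, the follower Ionix maximises π_I = (94 - q_B - q_I)q_I - 30q_I.
∂π_I/∂q_I = 64 - q_B - 2q_I = 0 gives the reaction function q_I = (64 - q_B)/2.
The leader anticipates this reaction. Substituting into P = 94 - Q gives P = 62 - (1/2)q_B, so π_B = (62 - (1/2)q_B)q_B - 30q_B.
Maximising: ∂π_B/∂q_B = 32 - q_B = 0, giving q_B = 32.
Then q_I = (64 - 32)/2 = 16.
Price P = 94 - 48 = 46.
Ionix's profit: (46 - 30)·16 = 256.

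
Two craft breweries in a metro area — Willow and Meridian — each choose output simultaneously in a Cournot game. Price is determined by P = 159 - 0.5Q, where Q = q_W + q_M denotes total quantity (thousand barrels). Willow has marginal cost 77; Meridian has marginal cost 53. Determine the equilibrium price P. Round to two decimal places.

Willow's profit: π_W = (159 - 0.5Q)q_W - (77q_W). Setting ∂π_W/∂q_W = 0: 82 - q_W - (1/2)(q_M) = 0.
Meridian's profit: π_M = (159 - 0.5Q)q_M - (53q_M). Setting ∂π_M/∂q_M = 0: 106 - q_M - (1/2)(q_W) = 0.
Best responses: q_W = (82 - (1/2)q_M), q_M = (106 - (1/2)q_W).
Solving the pair: q_W = 116/3, q_M = 260/3.
Total output Q = 376/3, so price P = 159 - (1/2)·(376/3) = 289/3.

96.33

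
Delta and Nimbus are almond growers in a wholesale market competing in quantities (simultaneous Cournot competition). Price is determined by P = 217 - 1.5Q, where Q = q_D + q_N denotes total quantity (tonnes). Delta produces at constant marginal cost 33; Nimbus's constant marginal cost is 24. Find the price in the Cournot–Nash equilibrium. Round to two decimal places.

Delta's profit: π_D = (217 - 1.5Q)q_D - (33q_D). Setting ∂π_D/∂q_D = 0: 184 - 3q_D - (3/2)(q_N) = 0.
Nimbus's profit: π_N = (217 - 1.5Q)q_N - (24q_N). Setting ∂π_N/∂q_N = 0: 193 - 3q_N - (3/2)(q_D) = 0.
Rearranging gives the reaction functions q_D = (184 - (3/2)q_N)/3 and q_N = (193 - (3/2)q_D)/3.
Substituting one into the other gives q_D = 350/9 and q_N = 404/9.
Total output Q = 754/9, so price P = 217 - (3/2)·(754/9) = 274/3.

91.33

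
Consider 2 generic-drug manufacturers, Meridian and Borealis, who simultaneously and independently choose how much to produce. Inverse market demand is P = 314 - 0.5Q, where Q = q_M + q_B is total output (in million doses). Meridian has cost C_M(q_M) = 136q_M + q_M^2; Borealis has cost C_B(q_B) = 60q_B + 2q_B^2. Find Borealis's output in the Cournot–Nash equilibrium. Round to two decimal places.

45.63

Meridian's profit: π_M = (314 - 0.5Q)q_M - (136q_M + q_M²). Setting ∂π_M/∂q_M = 0: 178 - 3q_M - (1/2)(q_B) = 0.
Borealis's first-order condition: 254 - 5q_B - (1/2)(q_M) = 0.
Best responses: q_M = (178 - (1/2)q_B)/3, q_B = (254 - (1/2)q_M)/5.
Solving the pair: q_M = 51.7288, q_B = 45.6271.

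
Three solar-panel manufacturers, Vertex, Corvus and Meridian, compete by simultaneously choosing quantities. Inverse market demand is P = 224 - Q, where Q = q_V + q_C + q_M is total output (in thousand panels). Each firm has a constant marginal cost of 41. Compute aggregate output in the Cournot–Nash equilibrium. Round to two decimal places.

A representative firm's profit is π_i = q_i(224 - Q) - 41q_i.
First-order condition (treating rivals' output as given): 183 - 2q_i - Σ_{j≠i} q_j = 0.
With identical firms every q_j equals q_i, so Σ_{j≠i} q_j = 2q_i and 183 = 4q_i, giving q_i = 183/4.
Total output Q = 183/4 + 183/4 + 183/4 = 549/4.

137.25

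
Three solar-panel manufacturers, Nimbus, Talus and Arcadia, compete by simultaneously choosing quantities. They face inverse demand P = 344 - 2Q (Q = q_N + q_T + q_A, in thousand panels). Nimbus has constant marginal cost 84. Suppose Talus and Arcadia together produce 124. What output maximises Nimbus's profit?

With rivals' combined output fixed at 124, Nimbus's profit is π_N = (344 - 2·124 - 2q_N)q_N - (84q_N) = (96 - 2q_N)q_N - (84q_N).
∂π_N/∂q_N = 12 - 4q_N = 0, so q_N = 3.

3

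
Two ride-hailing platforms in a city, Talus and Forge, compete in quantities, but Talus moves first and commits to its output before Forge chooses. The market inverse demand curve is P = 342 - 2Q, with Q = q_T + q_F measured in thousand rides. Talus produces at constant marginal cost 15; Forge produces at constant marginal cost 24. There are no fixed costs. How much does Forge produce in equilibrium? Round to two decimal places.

The follower Forge best-responds to any q_T: π_F = (342 - 2Q)q_F - 24q_F.
∂π_F/∂q_F = 318 - 2q_T - 4q_F = 0 gives the reaction function q_F = (318 - 2q_T)/4.
Talus substitutes q_F(q_T) into its own profit: π_T = q_T(342 - 2q_T - (318 - 2q_T)/2) - 15q_T = (183 - q_T)q_T - 15q_T.
The leader's first-order condition 168 - 2q_T = 0 yields q_T = 84.
Then q_F = (318 - 2·84)/4 = 75/2.

37.50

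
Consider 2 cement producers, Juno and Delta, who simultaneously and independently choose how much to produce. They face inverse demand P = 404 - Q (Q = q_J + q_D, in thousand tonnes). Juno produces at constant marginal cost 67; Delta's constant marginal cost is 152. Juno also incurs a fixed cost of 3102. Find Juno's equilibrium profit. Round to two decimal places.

Juno's profit: π_J = (404 - Q)q_J - (67q_J). Setting ∂π_J/∂q_J = 0: 337 - 2q_J - (q_D) = 0.
Delta's profit: π_D = (404 - Q)q_D - (152q_D). Setting ∂π_D/∂q_D = 0: 252 - 2q_D - (q_J) = 0.
Best responses: q_J = (337 - q_D)/2, q_D = (252 - q_J)/2.
Solving the pair: q_J = 422/3, q_D = 167/3.
Price P = 404 - 589/3 = 623/3.
Juno's profit: (623/3 - 67)·(422/3) - 3102 = 16685.1111.

16685.11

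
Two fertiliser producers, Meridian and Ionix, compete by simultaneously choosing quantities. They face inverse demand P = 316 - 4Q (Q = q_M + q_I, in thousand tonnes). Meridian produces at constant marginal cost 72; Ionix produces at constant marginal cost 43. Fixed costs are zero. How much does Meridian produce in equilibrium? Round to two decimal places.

17.92

Meridian's profit: π_M = (316 - 4Q)q_M - (72q_M). Setting ∂π_M/∂q_M = 0: 244 - 8q_M - 4(q_I) = 0.
Ionix's first-order condition: 273 - 8q_I - 4(q_M) = 0.
So q_M = (244 - 4q_I)/8 and q_I = (273 - 4q_M)/8.
Solving the pair: q_M = 215/12, q_I = 151/6.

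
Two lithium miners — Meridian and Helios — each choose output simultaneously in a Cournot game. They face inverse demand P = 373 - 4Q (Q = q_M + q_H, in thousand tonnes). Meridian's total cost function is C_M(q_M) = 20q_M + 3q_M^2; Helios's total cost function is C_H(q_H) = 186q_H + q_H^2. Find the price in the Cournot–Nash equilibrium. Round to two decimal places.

Meridian's profit: π_M = (373 - 4Q)q_M - (20q_M + 3q_M²). Setting ∂π_M/∂q_M = 0: 353 - 14q_M - 4(q_H) = 0.
Helios's profit: π_H = (373 - 4Q)q_H - (186q_H + q_H²). Setting ∂π_H/∂q_H = 0: 187 - 10q_H - 4(q_M) = 0.
So q_M = (353 - 4q_H)/14 and q_H = (187 - 4q_M)/10.
Substituting one into the other gives q_M = 1391/62 and q_H = 603/62.
Total output Q = 997/31, so price P = 373 - 4·(997/31) = 244.3548.

244.35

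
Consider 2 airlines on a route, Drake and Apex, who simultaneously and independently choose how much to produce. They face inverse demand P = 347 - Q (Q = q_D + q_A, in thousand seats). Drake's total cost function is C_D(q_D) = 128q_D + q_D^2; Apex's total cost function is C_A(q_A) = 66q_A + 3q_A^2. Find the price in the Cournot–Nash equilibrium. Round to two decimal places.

Drake's profit: π_D = (347 - Q)q_D - (128q_D + q_D²). Setting ∂π_D/∂q_D = 0: 219 - 4q_D - (q_A) = 0.
Apex's profit: π_A = (347 - Q)q_A - (66q_A + 3q_A²). Setting ∂π_A/∂q_A = 0: 281 - 8q_A - (q_D) = 0.
Rearranging gives the reaction functions q_D = (219 - q_A)/4 and q_A = (281 - q_D)/8.
Substituting one into the other gives q_D = 1471/31 and q_A = 905/31.
Total output Q = 76.6452, so price P = 347 - 76.6452 = 270.3548.

270.35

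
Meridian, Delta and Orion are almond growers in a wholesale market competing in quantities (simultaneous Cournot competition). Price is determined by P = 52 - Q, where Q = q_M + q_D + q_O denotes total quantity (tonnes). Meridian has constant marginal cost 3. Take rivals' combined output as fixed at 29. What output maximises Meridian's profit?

10

With rivals' combined output fixed at 29, Meridian's profit is π_M = (52 - 29 - q_M)q_M - (3q_M) = (23 - q_M)q_M - (3q_M).
∂π_M/∂q_M = 20 - 2q_M = 0, so q_M = 10.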